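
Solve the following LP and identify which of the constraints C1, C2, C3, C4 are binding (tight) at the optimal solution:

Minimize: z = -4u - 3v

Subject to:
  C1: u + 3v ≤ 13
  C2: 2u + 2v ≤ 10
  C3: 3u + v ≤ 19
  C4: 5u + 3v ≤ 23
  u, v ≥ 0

At u = 4, v = 1, compute slack b - a·x for each constraint:
  C1: 13 − 7 = 6  (slack)
  C2: 10 − 10 = 0  (binding)
  C3: 19 − 13 = 6  (slack)
  C4: 23 − 23 = 0  (binding)

Optimal: u = 4, v = 1
Binding: C2, C4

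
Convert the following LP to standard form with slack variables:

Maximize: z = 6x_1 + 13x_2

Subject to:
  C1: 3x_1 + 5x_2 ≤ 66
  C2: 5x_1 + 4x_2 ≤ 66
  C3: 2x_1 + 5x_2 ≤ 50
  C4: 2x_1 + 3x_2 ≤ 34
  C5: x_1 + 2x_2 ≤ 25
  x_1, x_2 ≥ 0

max z = 6x_1 + 13x_2

s.t.
  3x_1 + 5x_2 + s1 = 66
  5x_1 + 4x_2 + s2 = 66
  2x_1 + 5x_2 + s3 = 50
  2x_1 + 3x_2 + s4 = 34
  x_1 + 2x_2 + s5 = 25
  x_1, x_2, s1, s2, s3, s4, s5 ≥ 0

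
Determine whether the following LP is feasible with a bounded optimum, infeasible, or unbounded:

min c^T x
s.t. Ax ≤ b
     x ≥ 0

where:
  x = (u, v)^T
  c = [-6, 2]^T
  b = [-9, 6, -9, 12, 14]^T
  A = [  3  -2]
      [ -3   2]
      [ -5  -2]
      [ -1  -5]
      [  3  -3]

Infeasible (no feasible solution exists)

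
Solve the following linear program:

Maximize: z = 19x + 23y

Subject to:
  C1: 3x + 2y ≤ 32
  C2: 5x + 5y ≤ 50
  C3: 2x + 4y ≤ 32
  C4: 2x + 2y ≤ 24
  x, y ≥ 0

Evaluate the objective at each vertex of the feasible region:
  z(0, 0) = 0
  z(10, 0) = 190
  z(4, 6) = 214  ←
  z(0, 8) = 184
The maximum is at x = 4, y = 6.

x = 4, y = 6, z = 214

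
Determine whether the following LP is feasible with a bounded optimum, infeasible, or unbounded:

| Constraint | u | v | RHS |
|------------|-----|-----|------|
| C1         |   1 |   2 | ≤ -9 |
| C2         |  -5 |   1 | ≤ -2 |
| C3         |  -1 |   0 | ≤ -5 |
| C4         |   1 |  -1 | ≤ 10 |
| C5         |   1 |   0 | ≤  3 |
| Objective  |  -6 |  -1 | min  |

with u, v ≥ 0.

Infeasible (no feasible solution exists)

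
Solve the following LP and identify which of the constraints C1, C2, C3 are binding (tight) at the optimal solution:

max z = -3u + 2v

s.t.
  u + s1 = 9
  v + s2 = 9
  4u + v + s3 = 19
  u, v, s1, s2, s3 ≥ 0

At u = 0, v = 9, compute slack b - a·x for each constraint:
  C1: 9 − 0 = 9  (slack)
  C2: 9 − 9 = 0  (binding)
  C3: 19 − 9 = 10  (slack)

Optimal: u = 0, v = 9
Binding: C2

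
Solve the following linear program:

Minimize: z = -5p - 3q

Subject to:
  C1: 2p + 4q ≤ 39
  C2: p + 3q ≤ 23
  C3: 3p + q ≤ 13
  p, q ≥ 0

Evaluate the objective at each vertex of the feasible region:
  z(0, 0) = 0
  z(4.333, 0) = -21.67
  z(2, 7) = -31  ←
  z(0, 7.667) = -23
The minimum is at p = 2, q = 7.

p = 2, q = 7, z = -31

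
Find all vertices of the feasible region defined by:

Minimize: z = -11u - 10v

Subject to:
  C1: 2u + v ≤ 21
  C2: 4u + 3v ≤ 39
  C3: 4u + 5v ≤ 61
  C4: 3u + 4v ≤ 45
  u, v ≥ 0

(0, 0), (9.75, 0), (3, 9), (0, 11.25)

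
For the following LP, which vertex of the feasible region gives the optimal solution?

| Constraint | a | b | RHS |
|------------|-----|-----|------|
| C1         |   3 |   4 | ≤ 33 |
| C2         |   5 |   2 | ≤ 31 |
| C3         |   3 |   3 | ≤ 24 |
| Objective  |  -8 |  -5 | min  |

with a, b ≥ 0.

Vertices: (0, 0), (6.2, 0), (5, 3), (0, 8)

Evaluate the objective at each vertex of the feasible region:
  z(0, 0) = 0
  z(6.2, 0) = -49.6
  z(5, 3) = -55  ←
  z(0, 8) = -40
The minimum is at a = 5, b = 3.

(5, 3)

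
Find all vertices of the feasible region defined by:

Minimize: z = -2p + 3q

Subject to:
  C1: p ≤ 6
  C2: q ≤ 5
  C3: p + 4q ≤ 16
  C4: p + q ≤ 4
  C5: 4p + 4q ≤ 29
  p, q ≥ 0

(0, 0), (4, 0), (0, 4)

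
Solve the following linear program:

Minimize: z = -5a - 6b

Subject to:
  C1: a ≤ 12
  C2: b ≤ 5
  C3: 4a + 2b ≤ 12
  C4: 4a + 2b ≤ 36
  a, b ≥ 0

Evaluate the objective at each vertex of the feasible region:
  z(0, 0) = 0
  z(3, 0) = -15
  z(0.5, 5) = -32.5  ←
  z(0, 5) = -30
The minimum is at a = 0.5, b = 5.

a = 0.5, b = 5, z = -32.5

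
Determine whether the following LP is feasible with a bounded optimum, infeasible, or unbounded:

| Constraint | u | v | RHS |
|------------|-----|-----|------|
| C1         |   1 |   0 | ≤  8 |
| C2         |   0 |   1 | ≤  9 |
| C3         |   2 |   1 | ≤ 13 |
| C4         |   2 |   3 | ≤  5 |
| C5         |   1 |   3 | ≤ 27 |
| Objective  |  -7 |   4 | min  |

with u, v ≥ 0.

Feasible with a bounded optimal solution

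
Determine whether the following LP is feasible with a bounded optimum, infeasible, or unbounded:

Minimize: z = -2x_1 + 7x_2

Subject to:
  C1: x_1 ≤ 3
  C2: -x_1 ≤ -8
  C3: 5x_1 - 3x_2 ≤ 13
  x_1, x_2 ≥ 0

Infeasible (no feasible solution exists)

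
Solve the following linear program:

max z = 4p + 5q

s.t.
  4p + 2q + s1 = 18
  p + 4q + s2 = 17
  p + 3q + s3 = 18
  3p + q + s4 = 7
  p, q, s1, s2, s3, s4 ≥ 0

Evaluate the objective at each vertex of the feasible region:
  z(0, 0) = 0
  z(2.333, 0) = 9.333
  z(1, 4) = 24  ←
  z(0, 4.25) = 21.25
The maximum is at p = 1, q = 4.

p = 1, q = 4, z = 24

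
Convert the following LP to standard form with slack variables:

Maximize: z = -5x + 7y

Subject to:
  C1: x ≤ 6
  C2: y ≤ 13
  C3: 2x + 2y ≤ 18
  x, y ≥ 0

max z = -5x + 7y

s.t.
  x + s1 = 6
  y + s2 = 13
  2x + 2y + s3 = 18
  x, y, s1, s2, s3 ≥ 0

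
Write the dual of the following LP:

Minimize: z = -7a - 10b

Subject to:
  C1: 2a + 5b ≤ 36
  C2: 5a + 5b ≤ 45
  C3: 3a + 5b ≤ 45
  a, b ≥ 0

Primal min cᵀx s.t. Ax ≤ b, x ≥ 0  →  Dual max −bᵀy s.t. Aᵀy ≥ −c, y ≥ 0.

Maximize: z = -36y1 - 45y2 - 45y3

Subject to:
  2y1 + 5y2 + 3y3 ≥ 7
  5y1 + 5y2 + 5y3 ≥ 10
  y1, y2, y3 ≥ 0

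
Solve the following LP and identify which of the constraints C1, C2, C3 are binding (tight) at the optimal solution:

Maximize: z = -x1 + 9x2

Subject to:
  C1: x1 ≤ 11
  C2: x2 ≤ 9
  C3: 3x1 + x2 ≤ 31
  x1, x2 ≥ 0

At x1 = 0, x2 = 9, compute slack b - a·x for each constraint:
  C1: 11 − 0 = 11  (slack)
  C2: 9 − 9 = 0  (binding)
  C3: 31 − 9 = 22  (slack)

Optimal: x1 = 0, x2 = 9
Binding: C2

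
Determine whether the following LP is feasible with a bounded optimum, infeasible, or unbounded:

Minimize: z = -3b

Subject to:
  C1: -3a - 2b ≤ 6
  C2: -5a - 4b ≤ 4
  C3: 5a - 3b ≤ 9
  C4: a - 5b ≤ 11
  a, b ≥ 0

Unbounded (objective can decrease without bound)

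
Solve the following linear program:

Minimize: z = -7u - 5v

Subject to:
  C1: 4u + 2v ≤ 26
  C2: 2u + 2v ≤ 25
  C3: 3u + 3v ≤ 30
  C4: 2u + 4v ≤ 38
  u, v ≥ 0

Evaluate the objective at each vertex of the feasible region:
  z(0, 0) = 0
  z(6.5, 0) = -45.5
  z(3, 7) = -56  ←
  z(1, 9) = -52
  z(0, 9.5) = -47.5
The minimum is at u = 3, v = 7.

u = 3, v = 7, z = -56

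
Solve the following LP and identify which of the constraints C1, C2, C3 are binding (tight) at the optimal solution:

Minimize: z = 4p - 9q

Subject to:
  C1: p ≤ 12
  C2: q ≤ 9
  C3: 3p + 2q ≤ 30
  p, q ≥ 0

At p = 0, q = 9, compute slack b - a·x for each constraint:
  C1: 12 − 0 = 12  (slack)
  C2: 9 − 9 = 0  (binding)
  C3: 30 − 18 = 12  (slack)

Optimal: p = 0, q = 9
Binding: C2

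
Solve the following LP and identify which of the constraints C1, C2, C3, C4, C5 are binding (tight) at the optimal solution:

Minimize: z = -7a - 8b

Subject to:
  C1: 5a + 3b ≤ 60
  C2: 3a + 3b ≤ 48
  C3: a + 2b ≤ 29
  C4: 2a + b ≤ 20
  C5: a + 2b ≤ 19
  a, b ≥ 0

At a = 7, b = 6, compute slack b - a·x for each constraint:
  C1: 60 − 53 = 7  (slack)
  C2: 48 − 39 = 9  (slack)
  C3: 29 − 19 = 10  (slack)
  C4: 20 − 20 = 0  (binding)
  C5: 19 − 19 = 0  (binding)

Optimal: a = 7, b = 6
Binding: C4, C5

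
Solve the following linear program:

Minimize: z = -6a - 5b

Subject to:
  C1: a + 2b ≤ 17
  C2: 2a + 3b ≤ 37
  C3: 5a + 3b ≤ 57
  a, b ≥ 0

Evaluate the objective at each vertex of the feasible region:
  z(0, 0) = 0
  z(11.4, 0) = -68.4
  z(9, 4) = -74  ←
  z(0, 8.5) = -42.5
The minimum is at a = 9, b = 4.

a = 9, b = 4, z = -74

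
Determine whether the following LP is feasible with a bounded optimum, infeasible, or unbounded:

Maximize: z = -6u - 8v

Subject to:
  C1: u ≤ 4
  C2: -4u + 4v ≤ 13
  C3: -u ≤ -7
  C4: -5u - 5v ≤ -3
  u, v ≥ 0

Infeasible (no feasible solution exists)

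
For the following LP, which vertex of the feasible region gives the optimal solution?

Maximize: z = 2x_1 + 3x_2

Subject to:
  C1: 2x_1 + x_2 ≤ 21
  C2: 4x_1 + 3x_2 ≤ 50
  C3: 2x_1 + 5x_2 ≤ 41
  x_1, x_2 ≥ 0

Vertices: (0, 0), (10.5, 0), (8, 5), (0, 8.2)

Evaluate the objective at each vertex of the feasible region:
  z(0, 0) = 0
  z(10.5, 0) = 21
  z(8, 5) = 31  ←
  z(0, 8.2) = 24.6
The maximum is at x_1 = 8, x_2 = 5.

(8, 5)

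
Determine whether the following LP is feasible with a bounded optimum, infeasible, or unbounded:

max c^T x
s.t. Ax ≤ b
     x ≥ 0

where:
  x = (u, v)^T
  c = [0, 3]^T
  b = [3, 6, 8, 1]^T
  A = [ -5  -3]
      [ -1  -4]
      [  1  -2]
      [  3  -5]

Unbounded (objective can increase without bound)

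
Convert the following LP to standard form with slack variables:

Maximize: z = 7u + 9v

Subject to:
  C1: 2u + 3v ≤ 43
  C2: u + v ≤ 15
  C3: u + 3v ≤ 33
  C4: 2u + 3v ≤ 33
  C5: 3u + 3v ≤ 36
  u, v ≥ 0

max z = 7u + 9v

s.t.
  2u + 3v + s1 = 43
  u + v + s2 = 15
  u + 3v + s3 = 33
  2u + 3v + s4 = 33
  3u + 3v + s5 = 36
  u, v, s1, s2, s3, s4, s5 ≥ 0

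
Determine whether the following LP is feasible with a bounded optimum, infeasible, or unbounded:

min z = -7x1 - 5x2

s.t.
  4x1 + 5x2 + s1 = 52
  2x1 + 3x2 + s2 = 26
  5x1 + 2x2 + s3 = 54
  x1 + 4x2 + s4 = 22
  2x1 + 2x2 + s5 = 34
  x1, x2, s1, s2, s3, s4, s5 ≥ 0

Feasible with a bounded optimal solution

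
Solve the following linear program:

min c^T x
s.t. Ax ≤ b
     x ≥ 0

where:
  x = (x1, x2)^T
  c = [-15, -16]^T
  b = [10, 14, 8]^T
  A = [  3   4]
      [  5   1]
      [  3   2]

Evaluate the objective at each vertex of the feasible region:
  z(0, 0) = 0
  z(2.667, 0) = -40
  z(2, 1) = -46  ←
  z(0, 2.5) = -40
The minimum is at x1 = 2, x2 = 1.

x1 = 2, x2 = 1, z = -46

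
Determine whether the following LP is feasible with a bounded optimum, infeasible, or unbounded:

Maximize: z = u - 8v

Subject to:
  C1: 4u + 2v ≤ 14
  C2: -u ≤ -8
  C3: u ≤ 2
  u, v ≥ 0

Infeasible (no feasible solution exists)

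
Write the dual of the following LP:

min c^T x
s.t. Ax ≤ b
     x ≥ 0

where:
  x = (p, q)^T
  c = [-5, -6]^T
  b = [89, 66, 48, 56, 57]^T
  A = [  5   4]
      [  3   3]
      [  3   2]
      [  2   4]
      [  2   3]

Primal min cᵀx s.t. Ax ≤ b, x ≥ 0  →  Dual max −bᵀy s.t. Aᵀy ≥ −c, y ≥ 0.

Maximize: z = -89y1 - 66y2 - 48y3 - 56y4 - 57y5

Subject to:
  5y1 + 3y2 + 3y3 + 2y4 + 2y5 ≥ 5
  4y1 + 3y2 + 2y3 + 4y4 + 3y5 ≥ 6
  y1, y2, y3, y4, y5 ≥ 0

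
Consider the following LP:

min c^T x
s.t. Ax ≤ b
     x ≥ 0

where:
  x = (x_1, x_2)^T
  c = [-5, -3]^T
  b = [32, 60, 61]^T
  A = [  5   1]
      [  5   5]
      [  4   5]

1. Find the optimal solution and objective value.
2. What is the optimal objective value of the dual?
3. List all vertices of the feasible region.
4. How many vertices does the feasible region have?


1. x_1 = 5, x_2 = 7, z = -46
2. -46
3. (0, 0), (6.4, 0), (5, 7), (0, 12)
4. 4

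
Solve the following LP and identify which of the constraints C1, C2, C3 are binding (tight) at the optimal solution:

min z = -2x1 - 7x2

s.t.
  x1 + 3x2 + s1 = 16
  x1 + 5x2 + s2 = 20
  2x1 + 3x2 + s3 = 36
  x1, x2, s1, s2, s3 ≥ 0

At x1 = 10, x2 = 2, compute slack b - a·x for each constraint:
  C1: 16 − 16 = 0  (binding)
  C2: 20 − 20 = 0  (binding)
  C3: 36 − 26 = 10  (slack)

Optimal: x1 = 10, x2 = 2
Binding: C1, C2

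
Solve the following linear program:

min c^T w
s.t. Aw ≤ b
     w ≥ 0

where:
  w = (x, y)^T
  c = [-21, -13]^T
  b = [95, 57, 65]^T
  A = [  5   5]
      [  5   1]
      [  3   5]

Evaluate the objective at each vertex of the feasible region:
  z(0, 0) = 0
  z(11.4, 0) = -239.4
  z(10, 7) = -301  ←
  z(0, 13) = -169
The minimum is at x = 10, y = 7.

x = 10, y = 7, z = -301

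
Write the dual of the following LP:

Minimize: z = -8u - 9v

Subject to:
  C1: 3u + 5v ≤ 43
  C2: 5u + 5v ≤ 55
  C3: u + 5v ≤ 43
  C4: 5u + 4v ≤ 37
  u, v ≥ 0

Primal min cᵀx s.t. Ax ≤ b, x ≥ 0  →  Dual max −bᵀy s.t. Aᵀy ≥ −c, y ≥ 0.

Maximize: z = -43y1 - 55y2 - 43y3 - 37y4

Subject to:
  3y1 + 5y2 + y3 + 5y4 ≥ 8
  5y1 + 5y2 + 5y3 + 4y4 ≥ 9
  y1, y2, y3, y4 ≥ 0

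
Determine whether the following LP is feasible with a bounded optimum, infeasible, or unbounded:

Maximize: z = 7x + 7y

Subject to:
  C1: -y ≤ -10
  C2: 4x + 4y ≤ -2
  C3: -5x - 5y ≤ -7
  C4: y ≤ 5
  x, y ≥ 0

Infeasible (no feasible solution exists)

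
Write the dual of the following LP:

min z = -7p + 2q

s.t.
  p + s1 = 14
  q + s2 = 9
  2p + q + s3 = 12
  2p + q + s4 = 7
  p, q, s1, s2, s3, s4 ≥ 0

Primal min cᵀx s.t. Ax ≤ b, x ≥ 0  →  Dual max −bᵀy s.t. Aᵀy ≥ −c, y ≥ 0.

Maximize: z = -14y1 - 9y2 - 12y3 - 7y4

Subject to:
  y1 + 2y3 + 2y4 ≥ 7
  y2 + y3 + y4 ≥ -2
  y1, y2, y3, y4 ≥ 0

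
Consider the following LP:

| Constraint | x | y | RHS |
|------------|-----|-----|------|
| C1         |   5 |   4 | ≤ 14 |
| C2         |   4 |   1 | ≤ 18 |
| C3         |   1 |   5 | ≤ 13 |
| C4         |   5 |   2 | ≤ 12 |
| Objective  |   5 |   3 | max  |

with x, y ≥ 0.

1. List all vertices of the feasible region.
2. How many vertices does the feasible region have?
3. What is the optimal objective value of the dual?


1. (0, 0), (2.4, 0), (2, 1), (0.8571, 2.429), (0, 2.6)
2. 5
3. 13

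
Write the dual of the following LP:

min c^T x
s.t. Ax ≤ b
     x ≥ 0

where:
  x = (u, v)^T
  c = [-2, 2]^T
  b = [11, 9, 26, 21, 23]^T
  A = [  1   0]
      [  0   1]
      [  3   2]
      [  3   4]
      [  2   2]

Primal min cᵀx s.t. Ax ≤ b, x ≥ 0  →  Dual max −bᵀy s.t. Aᵀy ≥ −c, y ≥ 0.

Maximize: z = -11y1 - 9y2 - 26y3 - 21y4 - 23y5

Subject to:
  y1 + 3y3 + 3y4 + 2y5 ≥ 2
  y2 + 2y3 + 4y4 + 2y5 ≥ -2
  y1, y2, y3, y4, y5 ≥ 0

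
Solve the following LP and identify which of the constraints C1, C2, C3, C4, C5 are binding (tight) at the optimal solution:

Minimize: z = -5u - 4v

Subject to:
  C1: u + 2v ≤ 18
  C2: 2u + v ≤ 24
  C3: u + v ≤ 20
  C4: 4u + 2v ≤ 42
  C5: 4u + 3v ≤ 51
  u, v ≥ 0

At u = 8, v = 5, compute slack b - a·x for each constraint:
  C1: 18 − 18 = 0  (binding)
  C2: 24 − 21 = 3  (slack)
  C3: 20 − 13 = 7  (slack)
  C4: 42 − 42 = 0  (binding)
  C5: 51 − 47 = 4  (slack)

Optimal: u = 8, v = 5
Binding: C1, C4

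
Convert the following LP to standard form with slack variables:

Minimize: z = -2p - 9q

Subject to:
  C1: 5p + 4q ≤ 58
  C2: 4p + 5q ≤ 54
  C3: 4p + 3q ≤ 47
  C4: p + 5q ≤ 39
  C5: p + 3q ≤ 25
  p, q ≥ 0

min z = -2p - 9q

s.t.
  5p + 4q + s1 = 58
  4p + 5q + s2 = 54
  4p + 3q + s3 = 47
  p + 5q + s4 = 39
  p + 3q + s5 = 25
  p, q, s1, s2, s3, s4, s5 ≥ 0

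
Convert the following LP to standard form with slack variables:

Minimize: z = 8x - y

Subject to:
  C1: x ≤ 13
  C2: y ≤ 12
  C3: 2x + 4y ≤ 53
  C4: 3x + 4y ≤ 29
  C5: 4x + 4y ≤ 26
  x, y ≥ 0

min z = 8x - y

s.t.
  x + s1 = 13
  y + s2 = 12
  2x + 4y + s3 = 53
  3x + 4y + s4 = 29
  4x + 4y + s5 = 26
  x, y, s1, s2, s3, s4, s5 ≥ 0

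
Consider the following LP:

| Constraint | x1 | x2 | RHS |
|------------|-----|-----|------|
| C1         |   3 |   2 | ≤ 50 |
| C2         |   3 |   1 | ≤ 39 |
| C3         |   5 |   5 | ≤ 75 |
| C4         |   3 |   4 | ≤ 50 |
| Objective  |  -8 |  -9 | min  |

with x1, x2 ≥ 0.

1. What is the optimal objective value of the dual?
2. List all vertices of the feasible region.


1. -125
2. (0, 0), (13, 0), (12, 3), (10, 5), (0, 12.5)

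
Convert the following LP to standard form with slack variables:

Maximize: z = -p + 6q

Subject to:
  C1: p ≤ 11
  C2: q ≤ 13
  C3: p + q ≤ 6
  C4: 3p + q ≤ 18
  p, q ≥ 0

max z = -p + 6q

s.t.
  p + s1 = 11
  q + s2 = 13
  p + q + s3 = 6
  3p + q + s4 = 18
  p, q, s1, s2, s3, s4 ≥ 0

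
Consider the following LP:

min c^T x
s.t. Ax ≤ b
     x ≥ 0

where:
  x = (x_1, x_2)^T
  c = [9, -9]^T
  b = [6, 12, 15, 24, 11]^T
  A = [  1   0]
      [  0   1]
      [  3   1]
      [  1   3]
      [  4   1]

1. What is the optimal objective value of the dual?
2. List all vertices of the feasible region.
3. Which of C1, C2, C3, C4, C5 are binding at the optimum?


1. -72
2. (0, 0), (2.75, 0), (0.8182, 7.727), (0, 8)
3. C4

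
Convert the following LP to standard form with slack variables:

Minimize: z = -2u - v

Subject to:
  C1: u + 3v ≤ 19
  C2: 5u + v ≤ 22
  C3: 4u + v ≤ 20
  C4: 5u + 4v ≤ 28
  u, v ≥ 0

min z = -2u - v

s.t.
  u + 3v + s1 = 19
  5u + v + s2 = 22
  4u + v + s3 = 20
  5u + 4v + s4 = 28
  u, v, s1, s2, s3, s4 ≥ 0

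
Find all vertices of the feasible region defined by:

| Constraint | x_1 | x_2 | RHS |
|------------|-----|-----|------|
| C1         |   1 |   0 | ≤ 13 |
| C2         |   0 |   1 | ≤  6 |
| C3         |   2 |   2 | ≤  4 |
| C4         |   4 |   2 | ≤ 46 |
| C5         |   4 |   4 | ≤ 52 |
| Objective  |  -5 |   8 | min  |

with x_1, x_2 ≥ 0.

(0, 0), (2, 0), (0, 2)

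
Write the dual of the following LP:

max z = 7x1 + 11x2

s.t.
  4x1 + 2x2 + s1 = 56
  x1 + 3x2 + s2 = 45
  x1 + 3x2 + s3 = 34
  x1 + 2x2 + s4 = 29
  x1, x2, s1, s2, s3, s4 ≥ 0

Primal max cᵀx s.t. Ax ≤ b, x ≥ 0  →  Dual min bᵀy s.t. Aᵀy ≥ c, y ≥ 0.

Minimize: z = 56y1 + 45y2 + 34y3 + 29y4

Subject to:
  4y1 + y2 + y3 + y4 ≥ 7
  2y1 + 3y2 + 3y3 + 2y4 ≥ 11
  y1, y2, y3, y4 ≥ 0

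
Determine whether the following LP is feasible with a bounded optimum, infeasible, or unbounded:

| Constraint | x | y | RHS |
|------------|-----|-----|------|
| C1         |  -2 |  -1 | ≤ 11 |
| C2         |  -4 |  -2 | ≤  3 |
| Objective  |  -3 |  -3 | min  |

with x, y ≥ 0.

Unbounded (objective can decrease without bound)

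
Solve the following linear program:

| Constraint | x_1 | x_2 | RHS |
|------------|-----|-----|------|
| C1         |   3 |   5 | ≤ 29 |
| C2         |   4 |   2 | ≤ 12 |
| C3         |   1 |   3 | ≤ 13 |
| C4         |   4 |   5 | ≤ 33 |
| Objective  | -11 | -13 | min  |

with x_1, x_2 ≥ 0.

Evaluate the objective at each vertex of the feasible region:
  z(0, 0) = 0
  z(3, 0) = -33
  z(1, 4) = -63  ←
  z(0, 4.333) = -56.33
The minimum is at x_1 = 1, x_2 = 4.

x_1 = 1, x_2 = 4, z = -63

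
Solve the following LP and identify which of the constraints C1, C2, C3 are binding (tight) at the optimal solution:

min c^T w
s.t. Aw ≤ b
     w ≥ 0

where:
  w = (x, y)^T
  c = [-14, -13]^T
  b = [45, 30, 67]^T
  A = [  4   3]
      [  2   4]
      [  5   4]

At x = 9, y = 3, compute slack b - a·x for each constraint:
  C1: 45 − 45 = 0  (binding)
  C2: 30 − 30 = 0  (binding)
  C3: 67 − 57 = 10  (slack)

Optimal: x = 9, y = 3
Binding: C1, C2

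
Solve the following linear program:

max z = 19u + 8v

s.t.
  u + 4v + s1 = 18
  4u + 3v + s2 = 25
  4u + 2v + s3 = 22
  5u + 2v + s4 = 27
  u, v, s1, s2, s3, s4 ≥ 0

Evaluate the objective at each vertex of the feasible region:
  z(0, 0) = 0
  z(5.4, 0) = 102.6
  z(5, 1) = 103  ←
  z(4, 3) = 100
  z(3.538, 3.615) = 96.15
  z(0, 4.5) = 36
The maximum is at u = 5, v = 1.

u = 5, v = 1, z = 103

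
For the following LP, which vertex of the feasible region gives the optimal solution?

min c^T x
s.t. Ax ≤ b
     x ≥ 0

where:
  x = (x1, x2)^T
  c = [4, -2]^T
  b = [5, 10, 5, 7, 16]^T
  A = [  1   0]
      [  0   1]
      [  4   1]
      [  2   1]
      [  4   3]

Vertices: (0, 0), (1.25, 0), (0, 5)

Evaluate the objective at each vertex of the feasible region:
  z(0, 0) = 0
  z(1.25, 0) = 5
  z(0, 5) = -10  ←
The minimum is at x1 = 0, x2 = 5.

(0, 5)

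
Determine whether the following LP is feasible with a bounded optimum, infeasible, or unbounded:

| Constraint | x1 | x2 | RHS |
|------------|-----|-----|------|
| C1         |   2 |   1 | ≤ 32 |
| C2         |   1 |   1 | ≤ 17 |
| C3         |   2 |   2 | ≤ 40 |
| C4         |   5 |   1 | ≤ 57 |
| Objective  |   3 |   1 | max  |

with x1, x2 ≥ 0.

Feasible with a bounded optimal solution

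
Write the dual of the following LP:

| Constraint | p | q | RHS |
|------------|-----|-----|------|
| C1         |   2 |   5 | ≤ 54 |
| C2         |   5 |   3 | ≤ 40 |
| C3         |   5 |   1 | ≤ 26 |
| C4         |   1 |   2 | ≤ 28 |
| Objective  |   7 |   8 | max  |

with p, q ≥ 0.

Primal max cᵀx s.t. Ax ≤ b, x ≥ 0  →  Dual min bᵀy s.t. Aᵀy ≥ c, y ≥ 0.

Minimize: z = 54y1 + 40y2 + 26y3 + 28y4

Subject to:
  2y1 + 5y2 + 5y3 + y4 ≥ 7
  5y1 + 3y2 + y3 + 2y4 ≥ 8
  y1, y2, y3, y4 ≥ 0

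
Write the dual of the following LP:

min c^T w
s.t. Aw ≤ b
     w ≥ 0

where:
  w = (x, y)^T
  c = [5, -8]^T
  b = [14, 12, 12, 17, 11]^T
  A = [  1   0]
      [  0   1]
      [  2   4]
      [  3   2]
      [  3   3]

Primal min cᵀx s.t. Ax ≤ b, x ≥ 0  →  Dual max −bᵀy s.t. Aᵀy ≥ −c, y ≥ 0.

Maximize: z = -14y1 - 12y2 - 12y3 - 17y4 - 11y5

Subject to:
  y1 + 2y3 + 3y4 + 3y5 ≥ -5
  y2 + 4y3 + 2y4 + 3y5 ≥ 8
  y1, y2, y3, y4, y5 ≥ 0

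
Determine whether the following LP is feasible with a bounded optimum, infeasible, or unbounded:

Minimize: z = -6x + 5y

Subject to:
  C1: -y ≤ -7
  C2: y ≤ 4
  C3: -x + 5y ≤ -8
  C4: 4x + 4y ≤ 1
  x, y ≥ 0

Infeasible (no feasible solution exists)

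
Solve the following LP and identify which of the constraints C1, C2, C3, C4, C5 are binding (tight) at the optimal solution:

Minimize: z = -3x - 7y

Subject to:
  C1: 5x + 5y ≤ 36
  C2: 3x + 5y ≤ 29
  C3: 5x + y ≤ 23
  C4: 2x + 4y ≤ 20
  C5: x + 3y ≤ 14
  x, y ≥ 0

At x = 2, y = 4, compute slack b - a·x for each constraint:
  C1: 36 − 30 = 6  (slack)
  C2: 29 − 26 = 3  (slack)
  C3: 23 − 14 = 9  (slack)
  C4: 20 − 20 = 0  (binding)
  C5: 14 − 14 = 0  (binding)

Optimal: x = 2, y = 4
Binding: C4, C5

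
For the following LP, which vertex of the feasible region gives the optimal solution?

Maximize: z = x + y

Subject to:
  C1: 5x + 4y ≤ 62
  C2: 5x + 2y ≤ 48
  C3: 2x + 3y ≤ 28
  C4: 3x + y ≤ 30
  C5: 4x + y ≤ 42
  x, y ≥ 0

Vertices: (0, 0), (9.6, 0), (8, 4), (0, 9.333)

Evaluate the objective at each vertex of the feasible region:
  z(0, 0) = 0
  z(9.6, 0) = 9.6
  z(8, 4) = 12  ←
  z(0, 9.333) = 9.333
The maximum is at x = 8, y = 4.

(8, 4)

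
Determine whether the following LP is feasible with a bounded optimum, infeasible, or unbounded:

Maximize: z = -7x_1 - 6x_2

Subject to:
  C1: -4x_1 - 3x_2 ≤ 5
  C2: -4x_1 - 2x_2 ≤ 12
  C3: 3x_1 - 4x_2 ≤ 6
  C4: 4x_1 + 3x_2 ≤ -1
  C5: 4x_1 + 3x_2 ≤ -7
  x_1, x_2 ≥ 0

Infeasible (no feasible solution exists)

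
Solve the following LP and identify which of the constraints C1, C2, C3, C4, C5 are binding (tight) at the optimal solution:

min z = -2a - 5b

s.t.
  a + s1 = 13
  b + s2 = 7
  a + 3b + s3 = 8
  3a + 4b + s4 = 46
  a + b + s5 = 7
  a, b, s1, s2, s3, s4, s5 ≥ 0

At a = 6.5, b = 0.5, compute slack b - a·x for each constraint:
  C1: 13 − 6.5 = 6.5  (slack)
  C2: 7 − 0.5 = 6.5  (slack)
  C3: 8 − 8 = 0  (binding)
  C4: 46 − 21.5 = 24.5  (slack)
  C5: 7 − 7 = 0  (binding)

Optimal: a = 6.5, b = 0.5
Binding: C3, C5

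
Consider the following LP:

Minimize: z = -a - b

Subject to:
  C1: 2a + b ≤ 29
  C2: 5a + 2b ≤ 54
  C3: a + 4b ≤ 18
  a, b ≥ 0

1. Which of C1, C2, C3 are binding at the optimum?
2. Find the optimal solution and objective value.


1. C2, C3
2. a = 10, b = 2, z = -12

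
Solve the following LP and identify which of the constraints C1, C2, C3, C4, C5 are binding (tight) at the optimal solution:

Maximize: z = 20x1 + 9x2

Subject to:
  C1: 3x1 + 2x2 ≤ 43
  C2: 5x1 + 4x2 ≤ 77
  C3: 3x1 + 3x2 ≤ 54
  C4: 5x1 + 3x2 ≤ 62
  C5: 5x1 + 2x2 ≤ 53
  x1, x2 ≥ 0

At x1 = 7, x2 = 9, compute slack b - a·x for each constraint:
  C1: 43 − 39 = 4  (slack)
  C2: 77 − 71 = 6  (slack)
  C3: 54 − 48 = 6  (slack)
  C4: 62 − 62 = 0  (binding)
  C5: 53 − 53 = 0  (binding)

Optimal: x1 = 7, x2 = 9
Binding: C4, C5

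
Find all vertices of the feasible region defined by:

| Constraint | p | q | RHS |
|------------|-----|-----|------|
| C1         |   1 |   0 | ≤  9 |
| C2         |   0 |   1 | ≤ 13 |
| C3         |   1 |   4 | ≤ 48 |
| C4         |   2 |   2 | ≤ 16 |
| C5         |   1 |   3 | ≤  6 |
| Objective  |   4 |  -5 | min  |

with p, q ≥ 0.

(0, 0), (6, 0), (0, 2)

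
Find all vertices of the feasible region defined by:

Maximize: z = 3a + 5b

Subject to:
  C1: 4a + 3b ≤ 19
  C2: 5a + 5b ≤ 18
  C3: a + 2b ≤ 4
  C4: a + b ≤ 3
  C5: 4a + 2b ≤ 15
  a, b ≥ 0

(0, 0), (3, 0), (2, 1), (0, 2)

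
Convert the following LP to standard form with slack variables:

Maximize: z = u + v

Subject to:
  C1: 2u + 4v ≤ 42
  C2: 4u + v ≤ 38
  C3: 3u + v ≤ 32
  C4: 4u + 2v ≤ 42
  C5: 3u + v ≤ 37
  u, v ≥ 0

max z = u + v

s.t.
  2u + 4v + s1 = 42
  4u + v + s2 = 38
  3u + v + s3 = 32
  4u + 2v + s4 = 42
  3u + v + s5 = 37
  u, v, s1, s2, s3, s4, s5 ≥ 0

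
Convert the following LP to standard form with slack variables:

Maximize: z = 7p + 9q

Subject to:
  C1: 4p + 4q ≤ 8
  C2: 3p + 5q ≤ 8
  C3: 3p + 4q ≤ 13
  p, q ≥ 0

max z = 7p + 9q

s.t.
  4p + 4q + s1 = 8
  3p + 5q + s2 = 8
  3p + 4q + s3 = 13
  p, q, s1, s2, s3 ≥ 0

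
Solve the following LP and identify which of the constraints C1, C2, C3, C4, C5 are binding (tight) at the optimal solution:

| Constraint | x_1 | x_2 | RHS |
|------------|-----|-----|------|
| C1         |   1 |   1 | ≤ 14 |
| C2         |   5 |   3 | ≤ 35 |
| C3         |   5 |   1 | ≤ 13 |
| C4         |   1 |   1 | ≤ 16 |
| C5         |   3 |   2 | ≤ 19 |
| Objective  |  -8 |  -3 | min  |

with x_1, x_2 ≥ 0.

At x_1 = 1, x_2 = 8, compute slack b - a·x for each constraint:
  C1: 14 − 9 = 5  (slack)
  C2: 35 − 29 = 6  (slack)
  C3: 13 − 13 = 0  (binding)
  C4: 16 − 9 = 7  (slack)
  C5: 19 − 19 = 0  (binding)

Optimal: x_1 = 1, x_2 = 8
Binding: C3, C5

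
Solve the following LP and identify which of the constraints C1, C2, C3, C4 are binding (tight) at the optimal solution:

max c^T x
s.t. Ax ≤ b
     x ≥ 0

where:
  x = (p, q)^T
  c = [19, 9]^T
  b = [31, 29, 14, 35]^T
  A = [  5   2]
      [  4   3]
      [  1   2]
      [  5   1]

At p = 5, q = 3, compute slack b - a·x for each constraint:
  C1: 31 − 31 = 0  (binding)
  C2: 29 − 29 = 0  (binding)
  C3: 14 − 11 = 3  (slack)
  C4: 35 − 28 = 7  (slack)

Optimal: p = 5, q = 3
Binding: C1, C2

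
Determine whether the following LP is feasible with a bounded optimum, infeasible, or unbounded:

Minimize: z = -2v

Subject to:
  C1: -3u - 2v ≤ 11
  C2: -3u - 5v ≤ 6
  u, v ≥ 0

Unbounded (objective can decrease without bound)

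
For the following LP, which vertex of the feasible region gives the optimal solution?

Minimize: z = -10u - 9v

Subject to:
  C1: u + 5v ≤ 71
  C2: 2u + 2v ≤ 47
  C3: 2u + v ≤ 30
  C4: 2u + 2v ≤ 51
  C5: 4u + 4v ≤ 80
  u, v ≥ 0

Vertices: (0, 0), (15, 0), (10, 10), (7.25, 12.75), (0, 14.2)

Evaluate the objective at each vertex of the feasible region:
  z(0, 0) = 0
  z(15, 0) = -150
  z(10, 10) = -190  ←
  z(7.25, 12.75) = -187.2
  z(0, 14.2) = -127.8
The minimum is at u = 10, v = 10.

(10, 10)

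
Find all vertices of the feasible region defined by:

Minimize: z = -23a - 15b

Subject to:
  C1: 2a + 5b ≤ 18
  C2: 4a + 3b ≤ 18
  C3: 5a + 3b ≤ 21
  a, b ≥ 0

(0, 0), (4.2, 0), (3, 2), (2.571, 2.571), (0, 3.6)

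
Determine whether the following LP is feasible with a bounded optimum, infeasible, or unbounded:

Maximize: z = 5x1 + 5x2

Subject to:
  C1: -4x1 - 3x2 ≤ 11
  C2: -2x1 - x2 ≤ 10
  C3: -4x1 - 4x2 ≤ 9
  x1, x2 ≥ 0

Unbounded (objective can increase without bound)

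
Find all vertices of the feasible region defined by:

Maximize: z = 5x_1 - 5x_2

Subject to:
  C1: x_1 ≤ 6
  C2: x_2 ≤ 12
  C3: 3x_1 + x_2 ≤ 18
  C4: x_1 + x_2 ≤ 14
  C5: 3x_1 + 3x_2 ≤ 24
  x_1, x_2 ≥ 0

(0, 0), (6, 0), (5, 3), (0, 8)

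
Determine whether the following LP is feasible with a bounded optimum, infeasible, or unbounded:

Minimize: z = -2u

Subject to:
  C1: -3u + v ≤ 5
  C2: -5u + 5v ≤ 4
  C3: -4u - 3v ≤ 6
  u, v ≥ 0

Unbounded (objective can decrease without bound)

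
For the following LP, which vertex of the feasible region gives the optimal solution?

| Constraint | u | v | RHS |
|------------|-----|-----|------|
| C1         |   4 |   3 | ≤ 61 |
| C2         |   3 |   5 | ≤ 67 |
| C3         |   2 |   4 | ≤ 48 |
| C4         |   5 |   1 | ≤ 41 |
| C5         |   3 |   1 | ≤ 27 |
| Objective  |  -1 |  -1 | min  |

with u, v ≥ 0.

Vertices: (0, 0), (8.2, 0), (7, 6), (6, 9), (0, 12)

Evaluate the objective at each vertex of the feasible region:
  z(0, 0) = 0
  z(8.2, 0) = -8.2
  z(7, 6) = -13
  z(6, 9) = -15  ←
  z(0, 12) = -12
The minimum is at u = 6, v = 9.

(6, 9)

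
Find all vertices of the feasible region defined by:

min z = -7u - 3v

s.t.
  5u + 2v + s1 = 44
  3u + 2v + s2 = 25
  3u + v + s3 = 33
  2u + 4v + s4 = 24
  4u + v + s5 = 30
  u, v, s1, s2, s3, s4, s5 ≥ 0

(0, 0), (7.5, 0), (7, 2), (6.5, 2.75), (0, 6)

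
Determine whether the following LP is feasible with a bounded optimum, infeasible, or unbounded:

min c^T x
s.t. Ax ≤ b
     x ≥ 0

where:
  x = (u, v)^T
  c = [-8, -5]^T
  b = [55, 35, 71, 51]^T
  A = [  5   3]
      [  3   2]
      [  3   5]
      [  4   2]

Feasible with a bounded optimal solution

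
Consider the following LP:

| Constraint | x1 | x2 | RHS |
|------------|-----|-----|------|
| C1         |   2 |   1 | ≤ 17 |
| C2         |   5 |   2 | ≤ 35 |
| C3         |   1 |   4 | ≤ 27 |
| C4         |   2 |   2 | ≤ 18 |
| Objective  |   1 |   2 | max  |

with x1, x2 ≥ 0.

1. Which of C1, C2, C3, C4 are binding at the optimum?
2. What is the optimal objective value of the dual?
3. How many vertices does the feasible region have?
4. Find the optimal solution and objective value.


1. C3, C4
2. 15
3. 5
4. x1 = 3, x2 = 6, z = 15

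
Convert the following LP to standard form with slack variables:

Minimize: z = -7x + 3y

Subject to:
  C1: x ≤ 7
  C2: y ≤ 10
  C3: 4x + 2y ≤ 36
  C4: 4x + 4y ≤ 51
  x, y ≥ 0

min z = -7x + 3y

s.t.
  x + s1 = 7
  y + s2 = 10
  4x + 2y + s3 = 36
  4x + 4y + s4 = 51
  x, y, s1, s2, s3, s4 ≥ 0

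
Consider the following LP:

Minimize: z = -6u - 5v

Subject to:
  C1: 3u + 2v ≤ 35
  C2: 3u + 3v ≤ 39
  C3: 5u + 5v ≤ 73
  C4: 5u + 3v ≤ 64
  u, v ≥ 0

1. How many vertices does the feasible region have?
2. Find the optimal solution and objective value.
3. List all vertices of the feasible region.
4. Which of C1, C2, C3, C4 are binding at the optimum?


1. 4
2. u = 9, v = 4, z = -74
3. (0, 0), (11.67, 0), (9, 4), (0, 13)
4. C1, C2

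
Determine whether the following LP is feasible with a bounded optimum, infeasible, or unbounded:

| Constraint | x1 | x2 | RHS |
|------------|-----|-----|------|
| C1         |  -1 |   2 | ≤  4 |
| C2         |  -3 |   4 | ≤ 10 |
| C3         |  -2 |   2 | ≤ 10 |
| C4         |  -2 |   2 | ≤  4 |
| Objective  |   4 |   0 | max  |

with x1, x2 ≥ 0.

Unbounded (objective can increase without bound)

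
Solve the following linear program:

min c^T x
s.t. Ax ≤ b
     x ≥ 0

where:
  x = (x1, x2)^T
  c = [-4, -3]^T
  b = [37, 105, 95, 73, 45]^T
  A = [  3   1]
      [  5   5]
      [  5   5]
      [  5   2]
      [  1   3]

Evaluate the objective at each vertex of the feasible region:
  z(0, 0) = 0
  z(12.33, 0) = -49.33
  z(9, 10) = -66  ←
  z(6, 13) = -63
  z(0, 15) = -45
The minimum is at x1 = 9, x2 = 10.

x1 = 9, x2 = 10, z = -66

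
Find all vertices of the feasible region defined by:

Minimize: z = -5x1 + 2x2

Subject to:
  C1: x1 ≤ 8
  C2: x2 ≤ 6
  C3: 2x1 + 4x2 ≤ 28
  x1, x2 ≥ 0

(0, 0), (8, 0), (8, 3), (2, 6), (0, 6)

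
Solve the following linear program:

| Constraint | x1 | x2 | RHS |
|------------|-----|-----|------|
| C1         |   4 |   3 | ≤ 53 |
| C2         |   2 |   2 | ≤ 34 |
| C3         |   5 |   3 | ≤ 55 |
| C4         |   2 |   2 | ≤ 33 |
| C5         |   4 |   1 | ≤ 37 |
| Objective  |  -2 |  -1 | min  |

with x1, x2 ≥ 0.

Evaluate the objective at each vertex of the feasible region:
  z(0, 0) = 0
  z(9.25, 0) = -18.5
  z(8, 5) = -21  ←
  z(2.75, 13.75) = -19.25
  z(0, 16.5) = -16.5
The minimum is at x1 = 8, x2 = 5.

x1 = 8, x2 = 5, z = -21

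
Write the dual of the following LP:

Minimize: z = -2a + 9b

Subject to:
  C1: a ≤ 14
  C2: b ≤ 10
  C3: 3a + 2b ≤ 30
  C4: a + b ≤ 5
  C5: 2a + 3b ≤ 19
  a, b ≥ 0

Primal min cᵀx s.t. Ax ≤ b, x ≥ 0  →  Dual max −bᵀy s.t. Aᵀy ≥ −c, y ≥ 0.

Maximize: z = -14y1 - 10y2 - 30y3 - 5y4 - 19y5

Subject to:
  y1 + 3y3 + y4 + 2y5 ≥ 2
  y2 + 2y3 + y4 + 3y5 ≥ -9
  y1, y2, y3, y4, y5 ≥ 0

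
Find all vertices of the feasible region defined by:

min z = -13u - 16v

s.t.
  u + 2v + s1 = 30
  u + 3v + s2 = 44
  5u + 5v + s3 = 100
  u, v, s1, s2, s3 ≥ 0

(0, 0), (20, 0), (10, 10), (2, 14), (0, 14.67)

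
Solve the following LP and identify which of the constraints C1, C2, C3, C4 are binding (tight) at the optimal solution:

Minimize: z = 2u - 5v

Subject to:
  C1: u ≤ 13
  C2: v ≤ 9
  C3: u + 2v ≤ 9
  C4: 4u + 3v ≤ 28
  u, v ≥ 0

At u = 0, v = 4.5, compute slack b - a·x for each constraint:
  C1: 13 − 0 = 13  (slack)
  C2: 9 − 4.5 = 4.5  (slack)
  C3: 9 − 9 = 0  (binding)
  C4: 28 − 13.5 = 14.5  (slack)

Optimal: u = 0, v = 4.5
Binding: C3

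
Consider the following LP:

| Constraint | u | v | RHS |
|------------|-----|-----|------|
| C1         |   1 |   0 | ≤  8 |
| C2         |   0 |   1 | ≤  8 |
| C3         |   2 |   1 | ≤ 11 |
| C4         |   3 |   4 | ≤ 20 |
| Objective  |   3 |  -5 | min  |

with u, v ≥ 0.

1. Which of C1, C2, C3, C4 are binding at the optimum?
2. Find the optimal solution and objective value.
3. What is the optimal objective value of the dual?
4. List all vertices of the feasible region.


1. C4
2. u = 0, v = 5, z = -25
3. -25
4. (0, 0), (5.5, 0), (4.8, 1.4), (0, 5)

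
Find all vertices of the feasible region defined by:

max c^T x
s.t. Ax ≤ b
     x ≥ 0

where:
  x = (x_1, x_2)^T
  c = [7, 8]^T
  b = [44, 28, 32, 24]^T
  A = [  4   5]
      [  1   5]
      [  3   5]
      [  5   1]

(0, 0), (4.8, 0), (4, 4), (2, 5.2), (0, 5.6)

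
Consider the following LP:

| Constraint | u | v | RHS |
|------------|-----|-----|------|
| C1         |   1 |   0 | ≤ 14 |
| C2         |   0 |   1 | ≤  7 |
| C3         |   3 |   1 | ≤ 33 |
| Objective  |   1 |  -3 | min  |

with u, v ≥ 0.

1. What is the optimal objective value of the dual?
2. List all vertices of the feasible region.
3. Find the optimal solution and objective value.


1. -21
2. (0, 0), (11, 0), (8.667, 7), (0, 7)
3. u = 0, v = 7, z = -21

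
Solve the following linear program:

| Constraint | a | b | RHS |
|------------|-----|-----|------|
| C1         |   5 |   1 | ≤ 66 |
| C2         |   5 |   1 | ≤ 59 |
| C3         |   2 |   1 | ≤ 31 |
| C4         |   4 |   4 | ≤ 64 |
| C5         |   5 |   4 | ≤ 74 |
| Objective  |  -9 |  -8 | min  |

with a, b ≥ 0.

Evaluate the objective at each vertex of the feasible region:
  z(0, 0) = 0
  z(11.8, 0) = -106.2
  z(10.8, 5) = -137.2
  z(10, 6) = -138  ←
  z(0, 16) = -128
The minimum is at a = 10, b = 6.

a = 10, b = 6, z = -138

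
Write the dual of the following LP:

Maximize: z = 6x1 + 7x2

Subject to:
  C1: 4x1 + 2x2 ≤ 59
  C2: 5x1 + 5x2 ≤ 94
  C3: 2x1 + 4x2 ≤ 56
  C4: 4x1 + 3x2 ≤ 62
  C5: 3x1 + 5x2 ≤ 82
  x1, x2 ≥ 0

Primal max cᵀx s.t. Ax ≤ b, x ≥ 0  →  Dual min bᵀy s.t. Aᵀy ≥ c, y ≥ 0.

Minimize: z = 59y1 + 94y2 + 56y3 + 62y4 + 82y5

Subject to:
  4y1 + 5y2 + 2y3 + 4y4 + 3y5 ≥ 6
  2y1 + 5y2 + 4y3 + 3y4 + 5y5 ≥ 7
  y1, y2, y3, y4, y5 ≥ 0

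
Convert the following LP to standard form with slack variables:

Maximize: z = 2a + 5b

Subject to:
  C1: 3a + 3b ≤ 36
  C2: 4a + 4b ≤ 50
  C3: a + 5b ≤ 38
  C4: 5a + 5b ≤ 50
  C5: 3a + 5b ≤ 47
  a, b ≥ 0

max z = 2a + 5b

s.t.
  3a + 3b + s1 = 36
  4a + 4b + s2 = 50
  a + 5b + s3 = 38
  5a + 5b + s4 = 50
  3a + 5b + s5 = 47
  a, b, s1, s2, s3, s4, s5 ≥ 0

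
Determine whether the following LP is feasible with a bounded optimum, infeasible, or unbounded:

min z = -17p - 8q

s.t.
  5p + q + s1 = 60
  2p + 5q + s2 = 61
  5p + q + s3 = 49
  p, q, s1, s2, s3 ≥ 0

Feasible with a bounded optimal solution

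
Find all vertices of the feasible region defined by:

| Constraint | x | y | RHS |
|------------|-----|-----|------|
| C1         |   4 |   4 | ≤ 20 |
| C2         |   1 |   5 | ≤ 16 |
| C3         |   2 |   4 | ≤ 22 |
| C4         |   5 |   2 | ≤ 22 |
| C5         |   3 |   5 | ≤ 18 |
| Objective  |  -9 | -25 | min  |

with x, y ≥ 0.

(0, 0), (4.4, 0), (4, 1), (3.5, 1.5), (1, 3), (0, 3.2)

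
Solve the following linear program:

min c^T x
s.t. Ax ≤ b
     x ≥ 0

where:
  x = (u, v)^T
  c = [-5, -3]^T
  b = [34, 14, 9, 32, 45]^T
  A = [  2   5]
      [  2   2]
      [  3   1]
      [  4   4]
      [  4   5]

Evaluate the objective at each vertex of the feasible region:
  z(0, 0) = 0
  z(3, 0) = -15
  z(1, 6) = -23  ←
  z(0.3333, 6.667) = -21.67
  z(0, 6.8) = -20.4
The minimum is at u = 1, v = 6.

u = 1, v = 6, z = -23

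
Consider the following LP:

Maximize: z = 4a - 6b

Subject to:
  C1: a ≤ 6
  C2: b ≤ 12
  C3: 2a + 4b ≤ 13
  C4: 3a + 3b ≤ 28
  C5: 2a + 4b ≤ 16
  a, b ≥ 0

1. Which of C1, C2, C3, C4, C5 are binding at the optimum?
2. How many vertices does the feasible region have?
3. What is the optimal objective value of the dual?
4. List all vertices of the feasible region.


1. C1
2. 4
3. 24
4. (0, 0), (6, 0), (6, 0.25), (0, 3.25)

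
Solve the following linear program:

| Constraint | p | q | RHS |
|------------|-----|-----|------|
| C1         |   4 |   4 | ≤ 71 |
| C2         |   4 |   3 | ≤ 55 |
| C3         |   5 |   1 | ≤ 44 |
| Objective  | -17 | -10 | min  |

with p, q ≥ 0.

Evaluate the objective at each vertex of the feasible region:
  z(0, 0) = 0
  z(8.8, 0) = -149.6
  z(7, 9) = -209  ←
  z(1.75, 16) = -189.8
  z(0, 17.75) = -177.5
The minimum is at p = 7, q = 9.

p = 7, q = 9, z = -209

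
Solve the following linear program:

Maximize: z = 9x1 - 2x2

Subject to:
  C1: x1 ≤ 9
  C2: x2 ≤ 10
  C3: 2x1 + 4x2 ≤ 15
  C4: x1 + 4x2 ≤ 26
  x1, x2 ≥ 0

Evaluate the objective at each vertex of the feasible region:
  z(0, 0) = 0
  z(7.5, 0) = 67.5  ←
  z(0, 3.75) = -7.5
The maximum is at x1 = 7.5, x2 = 0.

x1 = 7.5, x2 = 0, z = 67.5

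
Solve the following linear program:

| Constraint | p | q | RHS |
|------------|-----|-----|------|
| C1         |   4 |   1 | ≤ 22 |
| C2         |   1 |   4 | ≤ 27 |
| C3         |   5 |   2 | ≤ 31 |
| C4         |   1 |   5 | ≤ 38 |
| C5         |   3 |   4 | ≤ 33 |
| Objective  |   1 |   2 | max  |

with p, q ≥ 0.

Evaluate the objective at each vertex of the feasible region:
  z(0, 0) = 0
  z(5.5, 0) = 5.5
  z(4.333, 4.667) = 13.67
  z(4.143, 5.143) = 14.43
  z(3, 6) = 15  ←
  z(0, 6.75) = 13.5
The maximum is at p = 3, q = 6.

p = 3, q = 6, z = 15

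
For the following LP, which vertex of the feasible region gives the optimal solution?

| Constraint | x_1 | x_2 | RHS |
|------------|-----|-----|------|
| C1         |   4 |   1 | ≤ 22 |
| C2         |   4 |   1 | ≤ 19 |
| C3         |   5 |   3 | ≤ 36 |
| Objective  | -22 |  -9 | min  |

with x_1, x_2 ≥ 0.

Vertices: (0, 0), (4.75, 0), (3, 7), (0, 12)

Evaluate the objective at each vertex of the feasible region:
  z(0, 0) = 0
  z(4.75, 0) = -104.5
  z(3, 7) = -129  ←
  z(0, 12) = -108
The minimum is at x_1 = 3, x_2 = 7.

(3, 7)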